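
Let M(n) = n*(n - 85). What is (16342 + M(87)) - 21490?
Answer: -4974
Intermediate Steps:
M(n) = n*(-85 + n)
(16342 + M(87)) - 21490 = (16342 + 87*(-85 + 87)) - 21490 = (16342 + 87*2) - 21490 = (16342 + 174) - 21490 = 16516 - 21490 = -4974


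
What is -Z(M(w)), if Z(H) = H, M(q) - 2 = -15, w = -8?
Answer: 13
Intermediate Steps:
M(q) = -13 (M(q) = 2 - 15 = -13)
-Z(M(w)) = -1*(-13) = 13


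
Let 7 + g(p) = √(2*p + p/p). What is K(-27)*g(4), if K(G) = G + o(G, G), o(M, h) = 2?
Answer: 100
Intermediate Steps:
K(G) = 2 + G (K(G) = G + 2 = 2 + G)
g(p) = -7 + √(1 + 2*p) (g(p) = -7 + √(2*p + p/p) = -7 + √(2*p + 1) = -7 + √(1 + 2*p))
K(-27)*g(4) = (2 - 27)*(-7 + √(1 + 2*4)) = -25*(-7 + √(1 + 8)) = -25*(-7 + √9) = -25*(-7 + 3) = -25*(-4) = 100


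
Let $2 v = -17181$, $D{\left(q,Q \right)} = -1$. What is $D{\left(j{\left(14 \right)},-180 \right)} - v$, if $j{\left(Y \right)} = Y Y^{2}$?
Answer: $\frac{17179}{2} \approx 8589.5$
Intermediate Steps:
$j{\left(Y \right)} = Y^{3}$
$v = - \frac{17181}{2}$ ($v = \frac{1}{2} \left(-17181\right) = - \frac{17181}{2} \approx -8590.5$)
$D{\left(j{\left(14 \right)},-180 \right)} - v = -1 - - \frac{17181}{2} = -1 + \frac{17181}{2} = \frac{17179}{2}$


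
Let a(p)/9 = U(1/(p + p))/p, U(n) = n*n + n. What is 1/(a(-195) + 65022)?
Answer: 3295500/214280001389 ≈ 1.5379e-5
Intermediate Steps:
U(n) = n + n² (U(n) = n² + n = n + n²)
a(p) = 9*(1 + 1/(2*p))/(2*p²) (a(p) = 9*(((1 + 1/(p + p))/(p + p))/p) = 9*(((1 + 1/(2*p))/((2*p)))/p) = 9*(((1/(2*p))*(1 + 1/(2*p)))/p) = 9*(((1 + 1/(2*p))/(2*p))/p) = 9*((1 + 1/(2*p))/(2*p²)) = 9*(1 + 1/(2*p))/(2*p²))
1/(a(-195) + 65022) = 1/((9/4)*(1 + 2*(-195))/(-195)³ + 65022) = 1/((9/4)*(-1/7414875)*(1 - 390) + 65022) = 1/((9/4)*(-1/7414875)*(-389) + 65022) = 1/(389/3295500 + 65022) = 1/(214280001389/3295500) = 3295500/214280001389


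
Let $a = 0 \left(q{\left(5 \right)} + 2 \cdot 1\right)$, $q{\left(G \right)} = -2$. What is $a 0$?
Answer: $0$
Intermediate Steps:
$a = 0$ ($a = 0 \left(-2 + 2 \cdot 1\right) = 0 \left(-2 + 2\right) = 0 \cdot 0 = 0$)
$a 0 = 0 \cdot 0 = 0$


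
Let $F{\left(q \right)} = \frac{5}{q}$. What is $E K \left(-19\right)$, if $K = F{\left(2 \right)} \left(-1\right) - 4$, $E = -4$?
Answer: $-494$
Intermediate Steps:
$K = - \frac{13}{2}$ ($K = \frac{5}{2} \left(-1\right) - 4 = - \frac{5}{2} - 4 = - \frac{13}{2} \approx -6.5$)
$E K \left(-19\right) = \left(-4\right) \left(- \frac{13}{2}\right) \left(-19\right) = 26 \left(-19\right) = -494$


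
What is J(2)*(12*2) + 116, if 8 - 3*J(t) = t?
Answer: 164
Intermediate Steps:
J(t) = 8/3 - t/3
J(2)*(12*2) + 116 = (8/3 - 1/3*2)*(12*2) + 116 = (8/3 - 2/3)*24 + 116 = 2*24 + 116 = 48 + 116 = 164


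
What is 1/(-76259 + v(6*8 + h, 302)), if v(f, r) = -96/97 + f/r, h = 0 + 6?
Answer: -14647/1116977450 ≈ -1.3113e-5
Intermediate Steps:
h = 6
v(f, r) = -96/97 + f/r (v(f, r) = -96*1/97 + f/r = -96/97 + f/r)
1/(-76259 + v(6*8 + h, 302)) = 1/(-76259 + (-96/97 + (6*8 + 6)/302)) = 1/(-76259 + (-96/97 + (48 + 6)*(1/302))) = 1/(-76259 + (-96/97 + 54*(1/302))) = 1/(-76259 + (-96/97 + 27/151)) = 1/(-76259 - 11877/14647) = 1/(-1116977450/14647) = -14647/1116977450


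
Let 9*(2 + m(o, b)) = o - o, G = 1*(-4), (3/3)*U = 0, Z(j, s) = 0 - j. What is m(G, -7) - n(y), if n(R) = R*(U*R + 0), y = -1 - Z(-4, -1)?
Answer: -2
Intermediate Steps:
Z(j, s) = -j
U = 0
G = -4
y = -5 (y = -1 - (-1)*(-4) = -1 - 1*4 = -1 - 4 = -5)
m(o, b) = -2 (m(o, b) = -2 + (o - o)/9 = -2 + (1/9)*0 = -2 + 0 = -2)
n(R) = 0 (n(R) = R*(0*R + 0) = R*(0 + 0) = R*0 = 0)
m(G, -7) - n(y) = -2 - 1*0 = -2 + 0 = -2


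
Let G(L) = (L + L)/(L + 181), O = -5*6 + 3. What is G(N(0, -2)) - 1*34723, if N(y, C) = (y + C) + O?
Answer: -2638977/76 ≈ -34723.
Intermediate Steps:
O = -27 (O = -30 + 3 = -27)
N(y, C) = -27 + C + y (N(y, C) = (y + C) - 27 = (C + y) - 27 = -27 + C + y)
G(L) = 2*L/(181 + L) (G(L) = (2*L)/(181 + L) = 2*L/(181 + L))
G(N(0, -2)) - 1*34723 = 2*(-27 - 2 + 0)/(181 + (-27 - 2 + 0)) - 1*34723 = 2*(-29)/(181 - 29) - 34723 = 2*(-29)/152 - 34723 = 2*(-29)*(1/152) - 34723 = -29/76 - 34723 = -2638977/76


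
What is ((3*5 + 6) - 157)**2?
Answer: 18496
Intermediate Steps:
((3*5 + 6) - 157)**2 = ((15 + 6) - 157)**2 = (21 - 157)**2 = (-136)**2 = 18496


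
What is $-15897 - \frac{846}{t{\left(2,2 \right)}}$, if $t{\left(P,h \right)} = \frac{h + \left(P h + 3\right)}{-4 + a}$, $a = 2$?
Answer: $-15709$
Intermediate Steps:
$t{\left(P,h \right)} = - \frac{3}{2} - \frac{h}{2} - \frac{P h}{2}$ ($t{\left(P,h \right)} = \frac{h + \left(P h + 3\right)}{-4 + 2} = \frac{h + \left(3 + P h\right)}{-2} = \left(3 + h + P h\right) \left(- \frac{1}{2}\right) = - \frac{3}{2} - \frac{h}{2} - \frac{P h}{2}$)
$-15897 - \frac{846}{t{\left(2,2 \right)}} = -15897 - \frac{846}{- \frac{3}{2} - 1 - 1 \cdot 2} = -15897 - \frac{846}{- \frac{3}{2} - 1 - 2} = -15897 - \frac{846}{- \frac{9}{2}} = -15897 - 846 \left(- \frac{2}{9}\right) = -15897 - -188 = -15897 + 188 = -15709$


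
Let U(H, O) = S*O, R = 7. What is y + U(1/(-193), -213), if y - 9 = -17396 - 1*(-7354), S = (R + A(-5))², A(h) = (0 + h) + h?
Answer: -11950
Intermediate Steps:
A(h) = 2*h (A(h) = h + h = 2*h)
S = 9 (S = (7 + 2*(-5))² = (7 - 10)² = (-3)² = 9)
U(H, O) = 9*O
y = -10033 (y = 9 + (-17396 - 1*(-7354)) = 9 + (-17396 + 7354) = 9 - 10042 = -10033)
y + U(1/(-193), -213) = -10033 + 9*(-213) = -10033 - 1917 = -11950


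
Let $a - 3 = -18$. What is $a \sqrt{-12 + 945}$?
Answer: $- 15 \sqrt{933} \approx -458.18$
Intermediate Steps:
$a = -15$ ($a = 3 - 18 = -15$)
$a \sqrt{-12 + 945} = - 15 \sqrt{-12 + 945} = - 15 \sqrt{933}$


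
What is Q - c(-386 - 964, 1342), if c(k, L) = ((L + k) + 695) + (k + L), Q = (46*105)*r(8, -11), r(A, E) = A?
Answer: 37961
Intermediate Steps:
Q = 38640 (Q = (46*105)*8 = 4830*8 = 38640)
c(k, L) = 695 + 2*L + 2*k (c(k, L) = (695 + L + k) + (L + k) = 695 + 2*L + 2*k)
Q - c(-386 - 964, 1342) = 38640 - (695 + 2*1342 + 2*(-386 - 964)) = 38640 - (695 + 2684 + 2*(-1350)) = 38640 - (695 + 2684 - 2700) = 38640 - 1*679 = 38640 - 679 = 37961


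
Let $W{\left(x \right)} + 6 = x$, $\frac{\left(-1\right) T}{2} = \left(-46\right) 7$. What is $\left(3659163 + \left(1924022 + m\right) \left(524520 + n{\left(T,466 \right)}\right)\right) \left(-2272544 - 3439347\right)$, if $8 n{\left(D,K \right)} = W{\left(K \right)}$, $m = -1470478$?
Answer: $-1358988167965562293$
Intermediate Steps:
$T = 644$ ($T = - 2 \left(\left(-46\right) 7\right) = \left(-2\right) \left(-322\right) = 644$)
$W{\left(x \right)} = -6 + x$
$n{\left(D,K \right)} = - \frac{3}{4} + \frac{K}{8}$ ($n{\left(D,K \right)} = \frac{-6 + K}{8} = - \frac{3}{4} + \frac{K}{8}$)
$\left(3659163 + \left(1924022 + m\right) \left(524520 + n{\left(T,466 \right)}\right)\right) \left(-2272544 - 3439347\right) = \left(3659163 + \left(1924022 - 1470478\right) \left(524520 + \left(- \frac{3}{4} + \frac{1}{8} \cdot 466\right)\right)\right) \left(-2272544 - 3439347\right) = \left(3659163 + 453544 \left(524520 + \left(- \frac{3}{4} + \frac{233}{4}\right)\right)\right) \left(-5711891\right) = \left(3659163 + 453544 \left(524520 + \frac{115}{2}\right)\right) \left(-5711891\right) = \left(3659163 + 453544 \cdot \frac{1049155}{2}\right) \left(-5711891\right) = \left(3659163 + 237918977660\right) \left(-5711891\right) = 237922636823 \left(-5711891\right) = -1358988167965562293$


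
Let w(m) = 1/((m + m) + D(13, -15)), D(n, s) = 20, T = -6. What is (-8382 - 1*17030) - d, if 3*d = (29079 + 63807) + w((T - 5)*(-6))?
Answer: -25706545/456 ≈ -56374.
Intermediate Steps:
w(m) = 1/(20 + 2*m) (w(m) = 1/((m + m) + 20) = 1/(2*m + 20) = 1/(20 + 2*m))
d = 14118673/456 (d = ((29079 + 63807) + 1/(2*(10 + (-6 - 5)*(-6))))/3 = (92886 + 1/(2*(10 - 11*(-6))))/3 = (92886 + 1/(2*(10 + 66)))/3 = (92886 + (½)/76)/3 = (92886 + (½)*(1/76))/3 = (92886 + 1/152)/3 = (⅓)*(14118673/152) = 14118673/456 ≈ 30962.)
(-8382 - 1*17030) - d = (-8382 - 1*17030) - 1*14118673/456 = (-8382 - 17030) - 14118673/456 = -25412 - 14118673/456 = -25706545/456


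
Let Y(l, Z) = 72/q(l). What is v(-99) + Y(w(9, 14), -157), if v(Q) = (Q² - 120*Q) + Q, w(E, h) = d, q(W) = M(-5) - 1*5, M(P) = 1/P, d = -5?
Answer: 280386/13 ≈ 21568.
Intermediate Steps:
M(P) = 1/P
q(W) = -26/5 (q(W) = 1/(-5) - 1*5 = -⅕ - 5 = -26/5)
w(E, h) = -5
v(Q) = Q² - 119*Q
Y(l, Z) = -180/13 (Y(l, Z) = 72/(-26/5) = 72*(-5/26) = -180/13)
v(-99) + Y(w(9, 14), -157) = -99*(-119 - 99) - 180/13 = -99*(-218) - 180/13 = 21582 - 180/13 = 280386/13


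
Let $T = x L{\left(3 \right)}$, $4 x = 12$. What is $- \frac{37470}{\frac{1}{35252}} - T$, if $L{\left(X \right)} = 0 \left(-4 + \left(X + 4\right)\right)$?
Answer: $-1320892440$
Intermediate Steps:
$x = 3$ ($x = \frac{1}{4} \cdot 12 = 3$)
$L{\left(X \right)} = 0$ ($L{\left(X \right)} = 0 \left(-4 + \left(4 + X\right)\right) = 0 X = 0$)
$T = 0$ ($T = 3 \cdot 0 = 0$)
$- \frac{37470}{\frac{1}{35252}} - T = - \frac{37470}{\frac{1}{35252}} - 0 = - 37470 \frac{1}{\frac{1}{35252}} + 0 = \left(-37470\right) 35252 + 0 = -1320892440 + 0 = -1320892440$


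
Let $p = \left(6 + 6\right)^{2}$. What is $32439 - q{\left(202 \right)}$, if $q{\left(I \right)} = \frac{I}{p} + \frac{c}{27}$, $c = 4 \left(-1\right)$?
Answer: $\frac{7006553}{216} \approx 32438.0$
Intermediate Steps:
$c = -4$
$p = 144$ ($p = 12^{2} = 144$)
$q{\left(I \right)} = - \frac{4}{27} + \frac{I}{144}$ ($q{\left(I \right)} = \frac{I}{144} - \frac{4}{27} = - \frac{4}{27} + \frac{I}{144}$)
$32439 - q{\left(202 \right)} = 32439 - \left(- \frac{4}{27} + \frac{1}{144} \cdot 202\right) = 32439 - \left(- \frac{4}{27} + \frac{101}{72}\right) = 32439 - \frac{271}{216} = \frac{7006553}{216}$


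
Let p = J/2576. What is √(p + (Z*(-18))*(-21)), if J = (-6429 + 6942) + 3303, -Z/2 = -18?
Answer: 3*√156787274/322 ≈ 116.66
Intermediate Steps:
Z = 36 (Z = -2*(-18) = 36)
J = 3816 (J = 513 + 3303 = 3816)
p = 477/322 (p = 3816/2576 = 3816*(1/2576) = 477/322 ≈ 1.4814)
√(p + (Z*(-18))*(-21)) = √(477/322 + (36*(-18))*(-21)) = √(477/322 - 648*(-21)) = √(477/322 + 13608) = √(4382253/322) = 3*√156787274/322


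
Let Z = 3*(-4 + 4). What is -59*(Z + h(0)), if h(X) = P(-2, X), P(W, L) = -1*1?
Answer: 59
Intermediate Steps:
Z = 0 (Z = 3*0 = 0)
P(W, L) = -1
h(X) = -1
-59*(Z + h(0)) = -59*(0 - 1) = -59*(-1) = 59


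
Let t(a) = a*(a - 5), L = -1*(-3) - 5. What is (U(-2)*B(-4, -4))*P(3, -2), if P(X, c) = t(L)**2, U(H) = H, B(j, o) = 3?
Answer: -1176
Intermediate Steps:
L = -2 (L = 3 - 5 = -2)
t(a) = a*(-5 + a)
P(X, c) = 196 (P(X, c) = (-2*(-5 - 2))**2 = (-2*(-7))**2 = 14**2 = 196)
(U(-2)*B(-4, -4))*P(3, -2) = -2*3*196 = -6*196 = -1176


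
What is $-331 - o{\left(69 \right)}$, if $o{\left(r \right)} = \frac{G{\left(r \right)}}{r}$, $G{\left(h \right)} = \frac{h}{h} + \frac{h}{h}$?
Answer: $- \frac{22841}{69} \approx -331.03$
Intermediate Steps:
$G{\left(h \right)} = 2$ ($G{\left(h \right)} = 1 + 1 = 2$)
$o{\left(r \right)} = \frac{2}{r}$
$-331 - o{\left(69 \right)} = -331 - \frac{2}{69} = - \frac{22841}{69}$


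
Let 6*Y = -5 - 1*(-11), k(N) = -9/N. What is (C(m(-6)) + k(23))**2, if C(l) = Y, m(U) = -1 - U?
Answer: 196/529 ≈ 0.37051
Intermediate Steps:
Y = 1 (Y = (-5 - 1*(-11))/6 = (-5 + 11)/6 = (1/6)*6 = 1)
C(l) = 1
(C(m(-6)) + k(23))**2 = (1 - 9/23)**2 = (14/23)**2 = 196/529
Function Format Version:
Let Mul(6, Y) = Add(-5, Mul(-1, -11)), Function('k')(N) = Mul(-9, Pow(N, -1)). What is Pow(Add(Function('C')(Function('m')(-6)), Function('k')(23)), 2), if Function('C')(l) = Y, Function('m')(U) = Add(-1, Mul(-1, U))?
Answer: Rational(196, 529) ≈ 0.37051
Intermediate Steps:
Y = 1 (Y = Mul(Rational(1, 6), Add(-5, Mul(-1, -11))) = Mul(Rational(1, 6), Add(-5, 11)) = Mul(Rational(1, 6), 6) = 1)
Function('C')(l) = 1
Pow(Add(Function('C')(Function('m')(-6)), Function('k')(23)), 2) = Pow(Add(1, Mul(-9, Pow(23, -1))), 2) = Pow(Add(1, Mul(-9, Rational(1, 23))), 2) = Pow(Add(1, Rational(-9, 23)), 2) = Pow(Rational(14, 23), 2) = Rational(196, 529)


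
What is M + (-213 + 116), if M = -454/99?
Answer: -10057/99 ≈ -101.59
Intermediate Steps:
M = -454/99 (M = -454*1/99 = -454/99 ≈ -4.5859)
M + (-213 + 116) = -454/99 + (-213 + 116) = -454/99 - 97 = -10057/99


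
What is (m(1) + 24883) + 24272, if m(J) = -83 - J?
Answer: 49071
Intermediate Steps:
(m(1) + 24883) + 24272 = ((-83 - 1*1) + 24883) + 24272 = ((-83 - 1) + 24883) + 24272 = (-84 + 24883) + 24272 = 24799 + 24272 = 49071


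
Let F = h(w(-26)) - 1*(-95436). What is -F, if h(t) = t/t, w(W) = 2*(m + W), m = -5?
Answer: -95437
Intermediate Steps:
w(W) = -10 + 2*W (w(W) = 2*(-5 + W) = -10 + 2*W)
h(t) = 1
F = 95437 (F = 1 - 1*(-95436) = 1 + 95436 = 95437)
-F = -1*95437 = -95437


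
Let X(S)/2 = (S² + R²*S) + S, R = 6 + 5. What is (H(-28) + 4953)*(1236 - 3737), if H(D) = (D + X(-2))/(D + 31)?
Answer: -35891851/3 ≈ -1.1964e+7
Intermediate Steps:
R = 11
X(S) = 2*S² + 244*S (X(S) = 2*((S² + 11²*S) + S) = 2*((S² + 121*S) + S) = 2*(S² + 122*S) = 2*S² + 244*S)
H(D) = (-480 + D)/(31 + D) (H(D) = (D + 2*(-2)*(122 - 2))/(D + 31) = (D + 2*(-2)*120)/(31 + D) = (D - 480)/(31 + D) = (-480 + D)/(31 + D))
(H(-28) + 4953)*(1236 - 3737) = ((-480 - 28)/(31 - 28) + 4953)*(1236 - 3737) = (-508/3 + 4953)*(-2501) = (14351/3)*(-2501) = -35891851/3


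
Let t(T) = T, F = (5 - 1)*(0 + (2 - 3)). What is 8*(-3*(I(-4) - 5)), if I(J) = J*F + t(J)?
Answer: -168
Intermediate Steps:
F = -4 (F = 4*(0 - 1) = 4*(-1) = -4)
I(J) = -3*J (I(J) = J*(-4) + J = -4*J + J = -3*J)
8*(-3*(I(-4) - 5)) = 8*(-3*(-3*(-4) - 5)) = 8*(-3*(12 - 5)) = 8*(-3*7) = 8*(-21) = -168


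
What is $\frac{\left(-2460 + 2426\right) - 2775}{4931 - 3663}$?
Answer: $- \frac{2809}{1268} \approx -2.2153$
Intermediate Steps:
$\frac{\left(-2460 + 2426\right) - 2775}{4931 - 3663} = \frac{-34 - 2775}{1268} = \left(-2809\right) \frac{1}{1268} = - \frac{2809}{1268}$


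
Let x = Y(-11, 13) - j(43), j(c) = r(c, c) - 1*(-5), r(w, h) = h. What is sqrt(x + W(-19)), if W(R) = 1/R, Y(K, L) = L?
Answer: 3*I*sqrt(1406)/19 ≈ 5.9205*I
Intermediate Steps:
j(c) = 5 + c (j(c) = c - 1*(-5) = c + 5 = 5 + c)
x = -35 (x = 13 - (5 + 43) = 13 - 1*48 = 13 - 48 = -35)
sqrt(x + W(-19)) = sqrt(-35 + 1/(-19)) = sqrt(-35 - 1/19) = sqrt(-666/19) = 3*I*sqrt(1406)/19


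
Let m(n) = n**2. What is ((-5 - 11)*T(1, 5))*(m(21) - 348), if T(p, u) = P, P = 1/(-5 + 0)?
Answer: 1488/5 ≈ 297.60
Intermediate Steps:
P = -1/5 (P = 1/(-5) = -1/5 ≈ -0.20000)
T(p, u) = -1/5
((-5 - 11)*T(1, 5))*(m(21) - 348) = ((-5 - 11)*(-1/5))*(21**2 - 348) = (-16*(-1/5))*(441 - 348) = (16/5)*93 = 1488/5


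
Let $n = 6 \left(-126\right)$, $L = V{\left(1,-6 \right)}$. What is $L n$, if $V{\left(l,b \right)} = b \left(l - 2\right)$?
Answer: $-4536$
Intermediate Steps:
$V{\left(l,b \right)} = b \left(-2 + l\right)$
$L = 6$ ($L = - 6 \left(-2 + 1\right) = \left(-6\right) \left(-1\right) = 6$)
$n = -756$
$L n = 6 \left(-756\right) = -4536$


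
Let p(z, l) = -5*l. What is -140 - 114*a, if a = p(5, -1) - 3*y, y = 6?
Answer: 1342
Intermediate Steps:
a = -13 (a = -5*(-1) - 3*6 = 5 - 18 = -13)
-140 - 114*a = -140 - 114*(-13) = -140 + 1482 = 1342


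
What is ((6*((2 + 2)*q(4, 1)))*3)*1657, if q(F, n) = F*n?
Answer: 477216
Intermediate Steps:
((6*((2 + 2)*q(4, 1)))*3)*1657 = ((6*((2 + 2)*(4*1)))*3)*1657 = ((6*(4*4))*3)*1657 = ((6*16)*3)*1657 = (96*3)*1657 = 288*1657 = 477216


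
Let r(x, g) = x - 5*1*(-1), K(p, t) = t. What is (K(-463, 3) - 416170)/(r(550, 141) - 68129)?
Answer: 416167/67574 ≈ 6.1587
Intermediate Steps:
r(x, g) = 5 + x (r(x, g) = x - 5*(-1) = x - 1*(-5) = x + 5 = 5 + x)
(K(-463, 3) - 416170)/(r(550, 141) - 68129) = (3 - 416170)/((5 + 550) - 68129) = -416167/(555 - 68129) = -416167/(-67574) = -416167*(-1/67574) = 416167/67574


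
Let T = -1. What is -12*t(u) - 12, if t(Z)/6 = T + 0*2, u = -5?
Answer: 60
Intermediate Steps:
t(Z) = -6 (t(Z) = 6*(-1 + 0*2) = 6*(-1 + 0) = 6*(-1) = -6)
-12*t(u) - 12 = -12*(-6) - 12 = 72 - 12 = 60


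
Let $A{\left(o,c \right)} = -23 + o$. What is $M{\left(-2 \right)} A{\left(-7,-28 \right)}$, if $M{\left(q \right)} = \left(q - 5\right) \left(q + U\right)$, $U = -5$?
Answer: $-1470$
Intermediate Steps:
$M{\left(q \right)} = \left(-5 + q\right)^{2}$ ($M{\left(q \right)} = \left(q - 5\right) \left(q - 5\right) = \left(-5 + q\right) \left(-5 + q\right) = \left(-5 + q\right)^{2}$)
$M{\left(-2 \right)} A{\left(-7,-28 \right)} = \left(25 + \left(-2\right)^{2} - -20\right) \left(-23 - 7\right) = \left(25 + 4 + 20\right) \left(-30\right) = 49 \left(-30\right) = -1470$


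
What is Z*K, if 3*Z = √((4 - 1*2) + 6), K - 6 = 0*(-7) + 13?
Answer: 38*√2/3 ≈ 17.913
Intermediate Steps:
K = 19 (K = 6 + (0*(-7) + 13) = 6 + (0 + 13) = 6 + 13 = 19)
Z = 2*√2/3 (Z = √((4 - 1*2) + 6)/3 = √((4 - 2) + 6)/3 = √(2 + 6)/3 = √8/3 = (2*√2)/3 = 2*√2/3 ≈ 0.94281)
Z*K = (2*√2/3)*19 = 38*√2/3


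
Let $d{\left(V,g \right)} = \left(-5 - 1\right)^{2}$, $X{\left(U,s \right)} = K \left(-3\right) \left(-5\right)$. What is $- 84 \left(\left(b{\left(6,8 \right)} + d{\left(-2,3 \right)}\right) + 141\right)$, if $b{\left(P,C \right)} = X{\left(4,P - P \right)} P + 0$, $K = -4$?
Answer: $15372$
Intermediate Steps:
$X{\left(U,s \right)} = -60$ ($X{\left(U,s \right)} = \left(-4\right) \left(-3\right) \left(-5\right) = 12 \left(-5\right) = -60$)
$d{\left(V,g \right)} = 36$ ($d{\left(V,g \right)} = \left(-6\right)^{2} = 36$)
$b{\left(P,C \right)} = - 60 P$ ($b{\left(P,C \right)} = - 60 P + 0 = - 60 P$)
$- 84 \left(\left(b{\left(6,8 \right)} + d{\left(-2,3 \right)}\right) + 141\right) = - 84 \left(\left(\left(-60\right) 6 + 36\right) + 141\right) = - 84 \left(\left(-360 + 36\right) + 141\right) = - 84 \left(-324 + 141\right) = \left(-84\right) \left(-183\right) = 15372$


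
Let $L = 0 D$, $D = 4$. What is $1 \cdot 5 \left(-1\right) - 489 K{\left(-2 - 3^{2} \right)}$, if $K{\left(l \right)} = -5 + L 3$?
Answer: $2440$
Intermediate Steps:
$L = 0$ ($L = 0 \cdot 4 = 0$)
$K{\left(l \right)} = -5$ ($K{\left(l \right)} = -5 + 0 \cdot 3 = -5 + 0 = -5$)
$1 \cdot 5 \left(-1\right) - 489 K{\left(-2 - 3^{2} \right)} = 1 \cdot 5 \left(-1\right) - -2445 = 5 \left(-1\right) + 2445 = -5 + 2445 = 2440$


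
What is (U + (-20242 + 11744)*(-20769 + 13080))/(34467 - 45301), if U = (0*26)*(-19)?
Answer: -32670561/5417 ≈ -6031.1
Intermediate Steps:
U = 0 (U = 0*(-19) = 0)
(U + (-20242 + 11744)*(-20769 + 13080))/(34467 - 45301) = (0 + (-20242 + 11744)*(-20769 + 13080))/(34467 - 45301) = (0 - 8498*(-7689))/(-10834) = (0 + 65341122)*(-1/10834) = 65341122*(-1/10834) = -32670561/5417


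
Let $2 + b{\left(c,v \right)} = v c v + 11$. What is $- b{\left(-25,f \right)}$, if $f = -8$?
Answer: $1591$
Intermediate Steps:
$b{\left(c,v \right)} = 9 + c v^{2}$ ($b{\left(c,v \right)} = -2 + \left(v c v + 11\right) = -2 + \left(c v v + 11\right) = -2 + \left(c v^{2} + 11\right) = -2 + \left(11 + c v^{2}\right) = 9 + c v^{2}$)
$- b{\left(-25,f \right)} = - (9 - 25 \left(-8\right)^{2}) = - (9 - 1600) = \left(-1\right) \left(-1591\right) = 1591$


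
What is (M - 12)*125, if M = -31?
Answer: -5375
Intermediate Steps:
(M - 12)*125 = (-31 - 12)*125 = -43*125 = -5375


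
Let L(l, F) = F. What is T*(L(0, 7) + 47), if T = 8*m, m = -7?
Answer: -3024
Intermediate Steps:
T = -56 (T = 8*(-7) = -56)
T*(L(0, 7) + 47) = -56*(7 + 47) = -56*54 = -3024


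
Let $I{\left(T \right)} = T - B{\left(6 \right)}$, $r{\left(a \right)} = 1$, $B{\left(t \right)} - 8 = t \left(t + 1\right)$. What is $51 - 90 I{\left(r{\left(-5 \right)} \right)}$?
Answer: $4461$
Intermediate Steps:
$B{\left(t \right)} = 8 + t \left(1 + t\right)$ ($B{\left(t \right)} = 8 + t \left(t + 1\right) = 8 + t \left(1 + t\right)$)
$I{\left(T \right)} = -50 + T$ ($I{\left(T \right)} = T - \left(8 + 6 + 6^{2}\right) = T - \left(8 + 6 + 36\right) = T - 50 = -50 + T$)
$51 - 90 I{\left(r{\left(-5 \right)} \right)} = 51 - 90 \left(-50 + 1\right) = 51 - -4410 = 51 + 4410 = 4461$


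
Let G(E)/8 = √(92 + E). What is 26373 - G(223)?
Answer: 26373 - 24*√35 ≈ 26231.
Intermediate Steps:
G(E) = 8*√(92 + E)
26373 - G(223) = 26373 - 8*√(92 + 223) = 26373 - 8*√315 = 26373 - 8*3*√35 = 26373 - 24*√35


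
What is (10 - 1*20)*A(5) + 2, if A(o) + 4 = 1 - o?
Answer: 82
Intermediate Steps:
A(o) = -3 - o (A(o) = -4 + (1 - o) = -3 - o)
(10 - 1*20)*A(5) + 2 = (10 - 1*20)*(-3 - 1*5) + 2 = (10 - 20)*(-3 - 5) + 2 = -10*(-8) + 2 = 80 + 2 = 82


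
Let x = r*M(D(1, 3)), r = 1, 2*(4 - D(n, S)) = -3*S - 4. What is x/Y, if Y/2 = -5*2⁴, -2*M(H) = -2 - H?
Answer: -5/128 ≈ -0.039063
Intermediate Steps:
D(n, S) = 6 + 3*S/2 (D(n, S) = 4 - (-3*S - 4)/2 = 4 - (-4 - 3*S)/2 = 4 + (2 + 3*S/2) = 6 + 3*S/2)
M(H) = 1 + H/2 (M(H) = -(-2 - H)/2 = 1 + H/2)
Y = -160 (Y = 2*(-5*2⁴) = 2*(-5*16) = 2*(-80) = -160)
x = 25/4 (x = 1*(1 + (6 + (3/2)*3)/2) = 1*(1 + (6 + 9/2)/2) = 1*(1 + (½)*(21/2)) = 1*(1 + 21/4) = 1*(25/4) = 25/4 ≈ 6.2500)
x/Y = (25/4)/(-160) = (25/4)*(-1/160) = -5/128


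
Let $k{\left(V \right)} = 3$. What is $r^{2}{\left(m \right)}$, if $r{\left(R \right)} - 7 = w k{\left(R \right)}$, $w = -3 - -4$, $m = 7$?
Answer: $100$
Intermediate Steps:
$w = 1$ ($w = -3 + 4 = 1$)
$r{\left(R \right)} = 10$ ($r{\left(R \right)} = 7 + 1 \cdot 3 = 7 + 3 = 10$)
$r^{2}{\left(m \right)} = 10^{2} = 100$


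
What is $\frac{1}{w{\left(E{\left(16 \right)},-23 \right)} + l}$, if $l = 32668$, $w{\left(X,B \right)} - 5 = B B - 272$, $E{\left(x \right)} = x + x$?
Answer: $\frac{1}{32930} \approx 3.0367 \cdot 10^{-5}$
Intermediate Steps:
$E{\left(x \right)} = 2 x$
$w{\left(X,B \right)} = -267 + B^{2}$ ($w{\left(X,B \right)} = 5 + \left(B B - 272\right) = 5 + \left(B^{2} - 272\right) = 5 + \left(-272 + B^{2}\right) = -267 + B^{2}$)
$\frac{1}{w{\left(E{\left(16 \right)},-23 \right)} + l} = \frac{1}{\left(-267 + \left(-23\right)^{2}\right) + 32668} = \frac{1}{\left(-267 + 529\right) + 32668} = \frac{1}{262 + 32668} = \frac{1}{32930}$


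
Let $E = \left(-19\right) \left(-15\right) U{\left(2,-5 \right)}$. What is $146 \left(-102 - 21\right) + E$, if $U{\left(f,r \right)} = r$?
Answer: $-19383$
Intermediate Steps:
$E = -1425$ ($E = \left(-19\right) \left(-15\right) \left(-5\right) = 285 \left(-5\right) = -1425$)
$146 \left(-102 - 21\right) + E = 146 \left(-102 - 21\right) - 1425 = 146 \left(-123\right) - 1425 = -17958 - 1425 = -19383$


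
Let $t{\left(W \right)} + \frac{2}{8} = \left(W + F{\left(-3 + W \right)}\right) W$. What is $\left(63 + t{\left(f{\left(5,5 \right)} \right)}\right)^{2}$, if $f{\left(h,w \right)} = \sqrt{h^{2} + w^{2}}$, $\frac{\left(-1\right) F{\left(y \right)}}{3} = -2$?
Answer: $\frac{232201}{16} + 6765 \sqrt{2} \approx 24080.0$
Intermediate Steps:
$F{\left(y \right)} = 6$ ($F{\left(y \right)} = \left(-3\right) \left(-2\right) = 6$)
$t{\left(W \right)} = - \frac{1}{4} + W \left(6 + W\right)$ ($t{\left(W \right)} = - \frac{1}{4} + \left(W + 6\right) W = - \frac{1}{4} + \left(6 + W\right) W = - \frac{1}{4} + W \left(6 + W\right)$)
$\left(63 + t{\left(f{\left(5,5 \right)} \right)}\right)^{2} = \left(63 + \left(- \frac{1}{4} + \left(\sqrt{5^{2} + 5^{2}}\right)^{2} + 6 \sqrt{5^{2} + 5^{2}}\right)\right)^{2} = \left(63 + \left(- \frac{1}{4} + \left(\sqrt{25 + 25}\right)^{2} + 6 \sqrt{25 + 25}\right)\right)^{2} = \left(63 + \left(- \frac{1}{4} + \left(\sqrt{50}\right)^{2} + 6 \sqrt{50}\right)\right)^{2} = \left(63 + \left(- \frac{1}{4} + \left(5 \sqrt{2}\right)^{2} + 6 \cdot 5 \sqrt{2}\right)\right)^{2} = \left(63 + \left(- \frac{1}{4} + 50 + 30 \sqrt{2}\right)\right)^{2} = \left(63 + \left(\frac{199}{4} + 30 \sqrt{2}\right)\right)^{2} = \left(\frac{451}{4} + 30 \sqrt{2}\right)^{2}$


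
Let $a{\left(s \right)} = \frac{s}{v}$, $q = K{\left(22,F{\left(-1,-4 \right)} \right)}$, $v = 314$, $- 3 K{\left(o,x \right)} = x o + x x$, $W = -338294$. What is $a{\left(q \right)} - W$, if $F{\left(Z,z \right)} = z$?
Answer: $\frac{53112170}{157} \approx 3.3829 \cdot 10^{5}$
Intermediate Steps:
$K{\left(o,x \right)} = - \frac{x^{2}}{3} - \frac{o x}{3}$ ($K{\left(o,x \right)} = - \frac{x o + x x}{3} = - \frac{o x + x^{2}}{3} = - \frac{x^{2} + o x}{3} = - \frac{x^{2}}{3} - \frac{o x}{3}$)
$q = 24$ ($q = \left(- \frac{1}{3}\right) \left(-4\right) \left(22 - 4\right) = \left(- \frac{1}{3}\right) \left(-4\right) 18 = 24$)
$a{\left(s \right)} = \frac{s}{314}$
$a{\left(q \right)} - W = \frac{1}{314} \cdot 24 - -338294 = \frac{12}{157} + 338294 = \frac{53112170}{157}$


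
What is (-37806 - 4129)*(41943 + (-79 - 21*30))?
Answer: -1729147790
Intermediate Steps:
(-37806 - 4129)*(41943 + (-79 - 21*30)) = -41935*(41943 + (-79 - 630)) = -41935*(41943 - 709) = -41935*41234 = -1729147790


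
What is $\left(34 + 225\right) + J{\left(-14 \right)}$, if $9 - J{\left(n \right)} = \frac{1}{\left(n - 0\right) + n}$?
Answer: $\frac{7505}{28} \approx 268.04$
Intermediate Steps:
$J{\left(n \right)} = 9 - \frac{1}{2 n}$ ($J{\left(n \right)} = 9 - \frac{1}{\left(n - 0\right) + n} = 9 - \frac{1}{\left(n + 0\right) + n} = 9 - \frac{1}{n + n} = 9 - \frac{1}{2 n}$)
$\left(34 + 225\right) + J{\left(-14 \right)} = \left(34 + 225\right) + \left(9 - \frac{1}{2 \left(-14\right)}\right) = 259 + \left(9 - - \frac{1}{28}\right) = 259 + \left(9 + \frac{1}{28}\right) = 259 + \frac{253}{28} = \frac{7505}{28}$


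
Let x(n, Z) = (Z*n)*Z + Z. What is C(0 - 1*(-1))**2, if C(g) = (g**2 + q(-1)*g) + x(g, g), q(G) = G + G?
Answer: 1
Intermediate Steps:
x(n, Z) = Z + n*Z**2 (x(n, Z) = n*Z**2 + Z = Z + n*Z**2)
q(G) = 2*G
C(g) = g**2 - 2*g + g*(1 + g**2) (C(g) = (g**2 + (2*(-1))*g) + g*(1 + g*g) = (g**2 - 2*g) + g*(1 + g**2) = g**2 - 2*g + g*(1 + g**2))
C(0 - 1*(-1))**2 = ((0 - 1*(-1))*(-1 + (0 - 1*(-1)) + (0 - 1*(-1))**2))**2 = ((0 + 1)*(-1 + (0 + 1) + (0 + 1)**2))**2 = (1*(-1 + 1 + 1**2))**2 = (1*(-1 + 1 + 1))**2 = (1*1)**2 = 1**2 = 1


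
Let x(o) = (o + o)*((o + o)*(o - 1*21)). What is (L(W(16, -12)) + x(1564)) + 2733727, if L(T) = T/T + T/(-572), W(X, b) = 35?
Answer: 8637221873245/572 ≈ 1.5100e+10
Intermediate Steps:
x(o) = 4*o**2*(-21 + o) (x(o) = (2*o)*((2*o)*(o - 21)) = (2*o)*((2*o)*(-21 + o)) = (2*o)*(2*o*(-21 + o)) = 4*o**2*(-21 + o))
L(T) = 1 - T/572 (L(T) = 1 + T*(-1/572) = 1 - T/572)
(L(W(16, -12)) + x(1564)) + 2733727 = ((1 - 1/572*35) + 4*1564**2*(-21 + 1564)) + 2733727 = ((1 - 35/572) + 4*2446096*1543) + 2733727 = (537/572 + 15097304512) + 2733727 = 8635658181401/572 + 2733727 = 8637221873245/572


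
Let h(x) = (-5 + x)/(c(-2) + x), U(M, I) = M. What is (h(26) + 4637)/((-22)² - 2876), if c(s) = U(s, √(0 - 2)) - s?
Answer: -120583/62192 ≈ -1.9389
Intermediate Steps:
c(s) = 0 (c(s) = s - s = 0)
h(x) = (-5 + x)/x (h(x) = (-5 + x)/(0 + x) = (-5 + x)/x)
(h(26) + 4637)/((-22)² - 2876) = ((-5 + 26)/26 + 4637)/((-22)² - 2876) = ((1/26)*21 + 4637)/(484 - 2876) = (21/26 + 4637)/(-2392) = (120583/26)*(-1/2392) = -120583/62192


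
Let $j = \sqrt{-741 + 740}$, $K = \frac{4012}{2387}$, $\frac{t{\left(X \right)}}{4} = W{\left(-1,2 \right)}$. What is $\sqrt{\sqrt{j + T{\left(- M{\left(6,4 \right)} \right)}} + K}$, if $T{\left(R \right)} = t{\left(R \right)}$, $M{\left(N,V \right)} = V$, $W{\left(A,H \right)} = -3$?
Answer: $\frac{\sqrt{9576644 + 5697769 \sqrt{-12 + i}}}{2387} \approx 1.6946 + 1.023 i$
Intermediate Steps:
$t{\left(X \right)} = -12$ ($t{\left(X \right)} = 4 \left(-3\right) = -12$)
$K = \frac{4012}{2387}$ ($K = 4012 \cdot \frac{1}{2387} = \frac{4012}{2387} \approx 1.6808$)
$T{\left(R \right)} = -12$
$j = i$ ($j = \sqrt{-1} = i \approx 1.0 i$)
$\sqrt{\sqrt{j + T{\left(- M{\left(6,4 \right)} \right)}} + K} = \sqrt{\sqrt{i - 12} + \frac{4012}{2387}} = \sqrt{\sqrt{-12 + i} + \frac{4012}{2387}} = \sqrt{\frac{4012}{2387} + \sqrt{-12 + i}}$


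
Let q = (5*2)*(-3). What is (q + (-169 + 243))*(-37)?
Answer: -1628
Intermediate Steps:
q = -30 (q = 10*(-3) = -30)
(q + (-169 + 243))*(-37) = (-30 + (-169 + 243))*(-37) = (-30 + 74)*(-37) = 44*(-37) = -1628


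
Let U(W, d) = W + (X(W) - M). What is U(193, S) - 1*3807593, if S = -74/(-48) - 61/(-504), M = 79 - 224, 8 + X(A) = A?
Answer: -3807070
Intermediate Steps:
X(A) = -8 + A
M = -145
S = 419/252 (S = -74*(-1/48) - 61*(-1/504) = 37/24 + 61/504 = 419/252 ≈ 1.6627)
U(W, d) = 137 + 2*W (U(W, d) = W + ((-8 + W) - 1*(-145)) = W + ((-8 + W) + 145) = W + (137 + W) = 137 + 2*W)
U(193, S) - 1*3807593 = (137 + 2*193) - 1*3807593 = (137 + 386) - 3807593 = 523 - 3807593 = -3807070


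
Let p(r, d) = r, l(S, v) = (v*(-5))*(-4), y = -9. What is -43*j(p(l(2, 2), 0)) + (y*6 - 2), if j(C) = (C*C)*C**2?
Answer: -110080056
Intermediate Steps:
l(S, v) = 20*v (l(S, v) = -5*v*(-4) = 20*v)
j(C) = C**4 (j(C) = C**2*C**2 = C**4)
-43*j(p(l(2, 2), 0)) + (y*6 - 2) = -43*(20*2)**4 + (-9*6 - 2) = -43*40**4 + (-54 - 2) = -43*2560000 - 56 = -110080000 - 56 = -110080056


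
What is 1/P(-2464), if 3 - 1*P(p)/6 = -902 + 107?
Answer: 1/4788 ≈ 0.00020886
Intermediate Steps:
P(p) = 4788 (P(p) = 18 - 6*(-902 + 107) = 18 - 6*(-795) = 18 + 4770 = 4788)
1/P(-2464) = 1/4788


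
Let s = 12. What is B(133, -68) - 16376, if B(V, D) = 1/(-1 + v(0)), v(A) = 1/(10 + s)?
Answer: -343918/21 ≈ -16377.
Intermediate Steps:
v(A) = 1/22 (v(A) = 1/(10 + 12) = 1/22)
B(V, D) = -22/21 (B(V, D) = 1/(-1 + 1/22) = 1/(-21/22) = -22/21)
B(133, -68) - 16376 = -22/21 - 16376 = -343918/21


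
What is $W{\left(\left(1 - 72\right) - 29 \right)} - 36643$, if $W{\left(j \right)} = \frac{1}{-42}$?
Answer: $- \frac{1539007}{42} \approx -36643.0$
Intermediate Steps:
$W{\left(j \right)} = - \frac{1}{42}$
$W{\left(\left(1 - 72\right) - 29 \right)} - 36643 = - \frac{1}{42} - 36643 = - \frac{1539007}{42}$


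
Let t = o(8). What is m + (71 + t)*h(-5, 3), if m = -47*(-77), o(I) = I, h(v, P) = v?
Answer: 3224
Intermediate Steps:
t = 8
m = 3619
m + (71 + t)*h(-5, 3) = 3619 + (71 + 8)*(-5) = 3619 + 79*(-5) = 3619 - 395 = 3224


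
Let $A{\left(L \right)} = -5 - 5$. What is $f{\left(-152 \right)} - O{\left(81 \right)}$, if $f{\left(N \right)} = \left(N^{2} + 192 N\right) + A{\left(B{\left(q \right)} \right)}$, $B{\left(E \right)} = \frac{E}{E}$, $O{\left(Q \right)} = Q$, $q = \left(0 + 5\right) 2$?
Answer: $-6171$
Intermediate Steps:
$q = 10$ ($q = 5 \cdot 2 = 10$)
$B{\left(E \right)} = 1$
$A{\left(L \right)} = -10$ ($A{\left(L \right)} = -5 - 5 = -10$)
$f{\left(N \right)} = -10 + N^{2} + 192 N$ ($f{\left(N \right)} = \left(N^{2} + 192 N\right) - 10 = -10 + N^{2} + 192 N$)
$f{\left(-152 \right)} - O{\left(81 \right)} = \left(-10 + \left(-152\right)^{2} + 192 \left(-152\right)\right) - 81 = \left(-10 + 23104 - 29184\right) - 81 = -6090 - 81 = -6171$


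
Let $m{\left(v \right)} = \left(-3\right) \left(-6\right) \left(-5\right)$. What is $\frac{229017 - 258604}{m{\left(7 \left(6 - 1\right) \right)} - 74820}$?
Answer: $\frac{29587}{74910} \approx 0.39497$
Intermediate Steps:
$m{\left(v \right)} = -90$ ($m{\left(v \right)} = 18 \left(-5\right) = -90$)
$\frac{229017 - 258604}{m{\left(7 \left(6 - 1\right) \right)} - 74820} = \frac{229017 - 258604}{-90 - 74820} = - \frac{29587}{-74910} = \left(-29587\right) \left(- \frac{1}{74910}\right) = \frac{29587}{74910}$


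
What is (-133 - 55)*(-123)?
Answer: 23124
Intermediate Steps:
(-133 - 55)*(-123) = -188*(-123) = 23124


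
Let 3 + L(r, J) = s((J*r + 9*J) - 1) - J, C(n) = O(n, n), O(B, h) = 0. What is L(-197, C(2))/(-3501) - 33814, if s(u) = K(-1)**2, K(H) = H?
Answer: -118382812/3501 ≈ -33814.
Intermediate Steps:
C(n) = 0
s(u) = 1 (s(u) = (-1)**2 = 1)
L(r, J) = -2 - J (L(r, J) = -3 + (1 - J) = -2 - J)
L(-197, C(2))/(-3501) - 33814 = (-2 - 1*0)/(-3501) - 33814 = (-2 + 0)*(-1/3501) - 33814 = -2*(-1/3501) - 33814 = 2/3501 - 33814 = -118382812/3501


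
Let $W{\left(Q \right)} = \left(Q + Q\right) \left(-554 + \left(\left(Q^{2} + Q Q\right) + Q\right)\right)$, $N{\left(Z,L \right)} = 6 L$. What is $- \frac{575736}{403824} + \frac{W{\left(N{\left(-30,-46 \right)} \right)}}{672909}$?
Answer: $- \frac{474490492315}{3774122278} \approx -125.72$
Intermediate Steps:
$W{\left(Q \right)} = 2 Q \left(-554 + Q + 2 Q^{2}\right)$ ($W{\left(Q \right)} = 2 Q \left(-554 + \left(\left(Q^{2} + Q^{2}\right) + Q\right)\right) = 2 Q \left(-554 + \left(2 Q^{2} + Q\right)\right) = 2 Q \left(-554 + \left(Q + 2 Q^{2}\right)\right) = 2 Q \left(-554 + Q + 2 Q^{2}\right)$)
$- \frac{575736}{403824} + \frac{W{\left(N{\left(-30,-46 \right)} \right)}}{672909} = - \frac{575736}{403824} + \frac{2 \cdot 6 \left(-46\right) \left(-554 + 6 \left(-46\right) + 2 \left(6 \left(-46\right)\right)^{2}\right)}{672909} = \left(-575736\right) \frac{1}{403824} + 2 \left(-276\right) \left(-554 - 276 + 2 \left(-276\right)^{2}\right) \frac{1}{672909} = - \frac{23989}{16826} + 2 \left(-276\right) \left(-554 - 276 + 2 \cdot 76176\right) \frac{1}{672909} = - \frac{23989}{16826} + 2 \left(-276\right) \left(-554 - 276 + 152352\right) \frac{1}{672909} = - \frac{23989}{16826} + 2 \left(-276\right) 151522 \cdot \frac{1}{672909} = - \frac{23989}{16826} - \frac{27880048}{224303} = - \frac{474490492315}{3774122278}$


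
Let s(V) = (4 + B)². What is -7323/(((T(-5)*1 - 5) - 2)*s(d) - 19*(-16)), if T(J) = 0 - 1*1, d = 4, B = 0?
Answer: -7323/176 ≈ -41.608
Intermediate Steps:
s(V) = 16 (s(V) = (4 + 0)² = 4² = 16)
T(J) = -1 (T(J) = 0 - 1 = -1)
-7323/(((T(-5)*1 - 5) - 2)*s(d) - 19*(-16)) = -7323/(((-1*1 - 5) - 2)*16 - 19*(-16)) = -7323/(((-1 - 5) - 2)*16 + 304) = -7323/((-6 - 2)*16 + 304) = -7323/(-8*16 + 304) = -7323/(-128 + 304) = -7323/176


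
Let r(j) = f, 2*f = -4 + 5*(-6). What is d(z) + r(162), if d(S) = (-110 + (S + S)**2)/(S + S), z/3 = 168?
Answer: 499409/504 ≈ 990.89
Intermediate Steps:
z = 504 (z = 3*168 = 504)
f = -17 (f = (-4 + 5*(-6))/2 = (-4 - 30)/2 = (1/2)*(-34) = -17)
r(j) = -17
d(S) = (-110 + 4*S**2)/(2*S) (d(S) = (-110 + (2*S)**2)/((2*S)) = (-110 + 4*S**2)*(1/(2*S)) = (-110 + 4*S**2)/(2*S))
d(z) + r(162) = (-55/504 + 2*504) - 17 = (-55*1/504 + 1008) - 17 = (-55/504 + 1008) - 17 = 507977/504 - 17 = 499409/504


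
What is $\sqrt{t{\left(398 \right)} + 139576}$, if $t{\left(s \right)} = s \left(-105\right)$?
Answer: $\sqrt{97786} \approx 312.71$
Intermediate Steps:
$t{\left(s \right)} = - 105 s$
$\sqrt{t{\left(398 \right)} + 139576} = \sqrt{\left(-105\right) 398 + 139576} = \sqrt{-41790 + 139576} = \sqrt{97786}$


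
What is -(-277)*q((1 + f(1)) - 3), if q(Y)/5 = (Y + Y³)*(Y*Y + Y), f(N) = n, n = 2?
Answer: 0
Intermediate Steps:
f(N) = 2
q(Y) = 5*(Y + Y²)*(Y + Y³) (q(Y) = 5*((Y + Y³)*(Y*Y + Y)) = 5*((Y + Y³)*(Y² + Y)) = 5*((Y + Y³)*(Y + Y²)) = 5*((Y + Y²)*(Y + Y³)) = 5*(Y + Y²)*(Y + Y³))
-(-277)*q((1 + f(1)) - 3) = -(-277)*5*((1 + 2) - 3)²*(1 + ((1 + 2) - 3) + ((1 + 2) - 3)² + ((1 + 2) - 3)³) = -(-277)*5*(3 - 3)²*(1 + (3 - 3) + (3 - 3)² + (3 - 3)³) = -(-277)*5*0²*(1 + 0 + 0² + 0³) = -(-277)*5*0*(1 + 0 + 0 + 0) = -(-277)*5*0*1 = -(-277)*0 = -277*0 = 0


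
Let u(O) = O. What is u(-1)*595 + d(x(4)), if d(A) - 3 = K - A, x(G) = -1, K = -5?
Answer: -596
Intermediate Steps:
d(A) = -2 - A (d(A) = 3 + (-5 - A) = -2 - A)
u(-1)*595 + d(x(4)) = -1*595 + (-2 - 1*(-1)) = -595 + (-2 + 1) = -595 - 1 = -596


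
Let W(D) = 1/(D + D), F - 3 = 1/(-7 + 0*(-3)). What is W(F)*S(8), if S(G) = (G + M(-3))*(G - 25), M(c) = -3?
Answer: -119/8 ≈ -14.875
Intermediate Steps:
F = 20/7 (F = 3 + 1/(-7 + 0*(-3)) = 3 + 1/(-7 + 0) = 3 + 1/(-7) = 3 - ⅐ = 20/7 ≈ 2.8571)
S(G) = (-25 + G)*(-3 + G) (S(G) = (G - 3)*(G - 25) = (-3 + G)*(-25 + G) = (-25 + G)*(-3 + G))
W(D) = 1/(2*D)
W(F)*S(8) = (1/(2*(20/7)))*(75 + 8² - 28*8) = ((½)*(7/20))*(75 + 64 - 224) = (7/40)*(-85) = -119/8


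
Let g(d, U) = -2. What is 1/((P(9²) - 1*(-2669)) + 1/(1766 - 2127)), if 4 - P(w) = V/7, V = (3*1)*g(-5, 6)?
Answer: 2527/6756830 ≈ 0.00037399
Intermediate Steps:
V = -6 (V = (3*1)*(-2) = 3*(-2) = -6)
P(w) = 34/7 (P(w) = 4 - (-6)/7 = 4 - 1*(-6/7) = 4 + 6/7 = 34/7)
1/((P(9²) - 1*(-2669)) + 1/(1766 - 2127)) = 1/((34/7 - 1*(-2669)) + 1/(1766 - 2127)) = 1/((34/7 + 2669) + 1/(-361)) = 1/(18717/7 - 1/361) = 1/(6756830/2527) = 2527/6756830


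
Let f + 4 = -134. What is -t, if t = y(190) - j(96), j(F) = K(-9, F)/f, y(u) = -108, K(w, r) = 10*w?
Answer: 2499/23 ≈ 108.65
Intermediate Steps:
f = -138 (f = -4 - 134 = -138)
j(F) = 15/23 (j(F) = (10*(-9))/(-138) = -90*(-1/138) = 15/23)
t = -2499/23 (t = -108 - 1*15/23 = -108 - 15/23 = -2499/23 ≈ -108.65)
-t = -1*(-2499/23) = 2499/23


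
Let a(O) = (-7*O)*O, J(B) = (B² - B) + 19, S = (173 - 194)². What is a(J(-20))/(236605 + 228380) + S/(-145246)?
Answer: -196148738947/67537211310 ≈ -2.9043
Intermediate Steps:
S = 441 (S = (-21)² = 441)
J(B) = 19 + B² - B
a(O) = -7*O²
a(J(-20))/(236605 + 228380) + S/(-145246) = (-7*(19 + (-20)² - 1*(-20))²)/(236605 + 228380) + 441/(-145246) = -7*(19 + 400 + 20)²/464985 + 441*(-1/145246) = -7*439²*(1/464985) - 441/145246 = -7*192721*(1/464985) - 441/145246 = -1349047*1/464985 - 441/145246 = -1349047/464985 - 441/145246 = -196148738947/67537211310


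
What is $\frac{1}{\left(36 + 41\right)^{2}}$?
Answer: $\frac{1}{5929} \approx 0.00016866$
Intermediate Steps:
$\frac{1}{\left(36 + 41\right)^{2}} = \frac{1}{77^{2}} = \frac{1}{5929}$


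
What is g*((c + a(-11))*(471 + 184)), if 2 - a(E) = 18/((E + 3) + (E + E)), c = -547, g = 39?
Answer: -13906698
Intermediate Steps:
a(E) = 2 - 18/(3 + 3*E) (a(E) = 2 - 18/((E + 3) + (E + E)) = 2 - 18/((3 + E) + 2*E) = 2 - 18/(3 + 3*E))
g*((c + a(-11))*(471 + 184)) = 39*((-547 + 2*(-2 - 11)/(1 - 11))*(471 + 184)) = 39*((-547 + 2*(-13)/(-10))*655) = 39*((-547 + 2*(-1/10)*(-13))*655) = 39*((-547 + 13/5)*655) = 39*(-2722/5*655) = 39*(-356582) = -13906698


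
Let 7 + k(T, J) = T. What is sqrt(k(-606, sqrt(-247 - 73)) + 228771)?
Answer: sqrt(228158) ≈ 477.66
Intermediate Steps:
k(T, J) = -7 + T
sqrt(k(-606, sqrt(-247 - 73)) + 228771) = sqrt((-7 - 606) + 228771) = sqrt(-613 + 228771) = sqrt(228158)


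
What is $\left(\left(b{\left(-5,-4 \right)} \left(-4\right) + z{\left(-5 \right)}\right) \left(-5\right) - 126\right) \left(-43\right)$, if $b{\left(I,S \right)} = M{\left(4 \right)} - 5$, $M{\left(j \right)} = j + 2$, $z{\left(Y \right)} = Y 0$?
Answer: $4558$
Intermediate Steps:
$z{\left(Y \right)} = 0$
$M{\left(j \right)} = 2 + j$
$b{\left(I,S \right)} = 1$ ($b{\left(I,S \right)} = \left(2 + 4\right) - 5 = 6 - 5 = 1$)
$\left(\left(b{\left(-5,-4 \right)} \left(-4\right) + z{\left(-5 \right)}\right) \left(-5\right) - 126\right) \left(-43\right) = \left(\left(1 \left(-4\right) + 0\right) \left(-5\right) - 126\right) \left(-43\right) = \left(\left(-4 + 0\right) \left(-5\right) - 126\right) \left(-43\right) = \left(\left(-4\right) \left(-5\right) - 126\right) \left(-43\right) = \left(20 - 126\right) \left(-43\right) = \left(-106\right) \left(-43\right) = 4558$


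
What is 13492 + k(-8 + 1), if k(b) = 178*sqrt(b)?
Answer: 13492 + 178*I*sqrt(7) ≈ 13492.0 + 470.94*I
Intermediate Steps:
13492 + k(-8 + 1) = 13492 + 178*sqrt(-8 + 1) = 13492 + 178*sqrt(-7) = 13492 + 178*(I*sqrt(7)) = 13492 + 178*I*sqrt(7)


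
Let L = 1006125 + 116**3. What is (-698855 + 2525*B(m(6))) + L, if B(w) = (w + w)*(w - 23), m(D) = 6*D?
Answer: 4231566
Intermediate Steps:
B(w) = 2*w*(-23 + w) (B(w) = (2*w)*(-23 + w) = 2*w*(-23 + w))
L = 2567021 (L = 1006125 + 1560896 = 2567021)
(-698855 + 2525*B(m(6))) + L = (-698855 + 2525*(2*(6*6)*(-23 + 6*6))) + 2567021 = (-698855 + 2525*(2*36*(-23 + 36))) + 2567021 = (-698855 + 2525*(2*36*13)) + 2567021 = (-698855 + 2525*936) + 2567021 = (-698855 + 2363400) + 2567021 = 1664545 + 2567021 = 4231566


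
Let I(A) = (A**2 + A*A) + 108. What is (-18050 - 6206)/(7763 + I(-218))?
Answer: -24256/102919 ≈ -0.23568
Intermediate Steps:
I(A) = 108 + 2*A**2 (I(A) = (A**2 + A**2) + 108 = 2*A**2 + 108 = 108 + 2*A**2)
(-18050 - 6206)/(7763 + I(-218)) = (-18050 - 6206)/(7763 + (108 + 2*(-218)**2)) = -24256/(7763 + (108 + 2*47524)) = -24256/(7763 + (108 + 95048)) = -24256/(7763 + 95156) = -24256/102919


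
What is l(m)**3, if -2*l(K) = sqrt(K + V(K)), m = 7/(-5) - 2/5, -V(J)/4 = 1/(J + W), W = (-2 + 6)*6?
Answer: 1099*I*sqrt(609945)/2464200 ≈ 0.34831*I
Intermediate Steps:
W = 24 (W = 4*6 = 24)
V(J) = -4/(24 + J) (V(J) = -4/(J + 24) = -4/(24 + J))
m = -9/5 (m = 7*(-1/5) - 2*1/5 = -7/5 - 2/5 = -9/5 ≈ -1.8000)
l(K) = -sqrt(K - 4/(24 + K))/2
l(m)**3 = (-sqrt(-4 - 9*(24 - 9/5)/5)/sqrt(24 - 9/5)/2)**3 = (-sqrt(555)*sqrt(-4 - 9/5*111/5)/111/2)**3 = (-sqrt(555)*sqrt(-4 - 999/25)/111/2)**3 = (-I*sqrt(609945)/555/2)**3 = (-I*sqrt(609945)/1110)**3 = 1099*I*sqrt(609945)/2464200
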